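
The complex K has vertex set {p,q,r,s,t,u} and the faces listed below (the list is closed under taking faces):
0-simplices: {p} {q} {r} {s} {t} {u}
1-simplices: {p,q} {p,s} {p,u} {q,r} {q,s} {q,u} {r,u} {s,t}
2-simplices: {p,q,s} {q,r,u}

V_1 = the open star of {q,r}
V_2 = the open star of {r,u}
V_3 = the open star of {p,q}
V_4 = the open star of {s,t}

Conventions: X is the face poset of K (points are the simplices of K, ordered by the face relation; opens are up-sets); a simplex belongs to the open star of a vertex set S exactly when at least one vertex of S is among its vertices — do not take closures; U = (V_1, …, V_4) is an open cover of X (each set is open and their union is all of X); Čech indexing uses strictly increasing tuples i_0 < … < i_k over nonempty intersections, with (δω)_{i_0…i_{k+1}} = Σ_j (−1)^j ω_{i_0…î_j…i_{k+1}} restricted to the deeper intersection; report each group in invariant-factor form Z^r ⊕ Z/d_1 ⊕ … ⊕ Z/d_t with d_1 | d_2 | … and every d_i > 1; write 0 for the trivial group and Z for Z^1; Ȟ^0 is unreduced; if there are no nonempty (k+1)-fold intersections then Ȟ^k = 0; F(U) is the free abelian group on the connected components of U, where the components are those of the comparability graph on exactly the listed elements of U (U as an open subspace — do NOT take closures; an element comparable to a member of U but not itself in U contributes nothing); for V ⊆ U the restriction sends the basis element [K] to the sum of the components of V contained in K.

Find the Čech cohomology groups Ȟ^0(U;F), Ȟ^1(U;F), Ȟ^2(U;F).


Ȟ^0 ≅ Z,  Ȟ^1 ≅ Z,  Ȟ^2 ≅ 0

cover nerve:
  V1={{q},{r},{p,q},{q,r},{q,s},{q,u},{r,u},{p,q,s},{q,r,u}} V2={{r},{u},{p,u},{q,r},{q,u},{r,u},{q,r,u}} V3={{p},{q},{p,q},{p,s},{p,u},{q,r},{q,s},{q,u},{p,q,s},{q,r,u}} V4={{s},{t},{p,s},{q,s},{s,t},{p,q,s}}
  V12={{r},{q,r},{q,u},{r,u},{q,r,u}} V13={{q},{p,q},{q,r},{q,s},{q,u},{p,q,s},{q,r,u}} V14={{q,s},{p,q,s}} V23={{p,u},{q,r},{q,u},{q,r,u}} V34={{p,s},{q,s},{p,q,s}}
  V123={{q,r},{q,u},{q,r,u}} V134={{q,s},{p,q,s}}
components per intersection:
  V1: {{q},{r},{p,q},{q,r},{q,s},{q,u},{r,u},{p,q,s},{q,r,u}}
  V2: {{r},{u},{p,u},{q,r},{q,u},{r,u},{q,r,u}}
  V3: {{p},{q},{p,q},{p,s},{p,u},{q,r},{q,s},{q,u},{p,q,s},{q,r,u}}
  V4: {{s},{t},{p,s},{q,s},{s,t},{p,q,s}}
  V12: {{r},{q,r},{q,u},{r,u},{q,r,u}}
  V13: {{q},{p,q},{q,r},{q,s},{q,u},{p,q,s},{q,r,u}}
  V14: {{q,s},{p,q,s}}
  V23: {{p,u}} {{q,r},{q,u},{q,r,u}}
  V34: {{p,s},{q,s},{p,q,s}}
  V123: {{q,r},{q,u},{q,r,u}}
  V134: {{q,s},{p,q,s}}
C dims 4,6,2; δ0: rk 3, SNF 1^3; δ1: rk 2, SNF 1^2
Ȟ^0: (4−3)−0=1 ⇒ Z
Ȟ^1: (6−2)−3=1 ⇒ Z
Ȟ^2: (2−0)−2=0 ⇒ 0


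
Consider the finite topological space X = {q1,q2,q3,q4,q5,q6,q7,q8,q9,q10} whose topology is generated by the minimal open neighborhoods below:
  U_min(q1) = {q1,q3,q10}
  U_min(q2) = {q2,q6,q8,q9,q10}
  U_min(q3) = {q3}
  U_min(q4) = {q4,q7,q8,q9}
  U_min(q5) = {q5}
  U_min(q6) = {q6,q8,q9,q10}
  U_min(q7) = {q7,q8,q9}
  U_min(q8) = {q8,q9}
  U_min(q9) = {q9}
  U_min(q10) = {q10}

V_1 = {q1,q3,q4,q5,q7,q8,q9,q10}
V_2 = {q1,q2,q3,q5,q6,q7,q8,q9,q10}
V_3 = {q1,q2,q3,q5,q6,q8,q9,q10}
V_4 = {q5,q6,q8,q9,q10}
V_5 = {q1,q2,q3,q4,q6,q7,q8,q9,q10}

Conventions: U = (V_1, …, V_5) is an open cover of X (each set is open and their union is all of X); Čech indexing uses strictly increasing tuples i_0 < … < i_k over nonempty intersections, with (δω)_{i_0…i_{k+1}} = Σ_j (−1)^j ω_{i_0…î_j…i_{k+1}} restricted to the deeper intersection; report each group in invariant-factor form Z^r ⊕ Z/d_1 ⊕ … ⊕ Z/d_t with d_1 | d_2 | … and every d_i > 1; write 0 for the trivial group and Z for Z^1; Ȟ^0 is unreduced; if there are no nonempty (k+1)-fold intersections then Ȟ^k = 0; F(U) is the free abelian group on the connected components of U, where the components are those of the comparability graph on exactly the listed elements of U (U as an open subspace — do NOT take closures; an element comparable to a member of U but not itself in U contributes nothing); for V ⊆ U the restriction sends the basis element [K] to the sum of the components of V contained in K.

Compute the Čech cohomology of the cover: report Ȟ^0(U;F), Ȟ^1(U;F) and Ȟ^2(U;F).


Ȟ^0 ≅ Z^2,  Ȟ^1 ≅ 0,  Ȟ^2 ≅ 0

nonempty intersections:
  V12={q1,q3,q5,q7,q8,q9,q10} V13={q1,q3,q5,q8,q9,q10} V14={q5,q8,q9,q10} V15={q1,q3,q4,q7,q8,q9,q10} V23={q1,q2,q3,q5,q6,q8,q9,q10} V24={q5,q6,q8,q9,q10} V25={q1,q2,q3,q6,q7,q8,q9,q10} V34={q5,q6,q8,q9,q10} V35={q1,q2,q3,q6,q8,q9,q10} V45={q6,q8,q9,q10}
  V123={q1,q3,q5,q8,q9,q10} V124={q5,q8,q9,q10} V125={q1,q3,q7,q8,q9,q10} V134={q5,q8,q9,q10} V135={q1,q3,q8,q9,q10} V145={q8,q9,q10} V234={q5,q6,q8,q9,q10} V235={q1,q2,q3,q6,q8,q9,q10} V245={q6,q8,q9,q10} V345={q6,q8,q9,q10}
  V1234={q5,q8,q9,q10} V1235={q1,q3,q8,q9,q10} V1245={q8,q9,q10} V1345={q8,q9,q10} V2345={q6,q8,q9,q10}
  V12345={q8,q9,q10}
components per intersection:
  V1: {q1,q3,q10} {q4,q7,q8,q9} {q5}
  V2: {q1,q2,q3,q6,q7,q8,q9,q10} {q5}
  V3: {q1,q2,q3,q6,q8,q9,q10} {q5}
  V4: {q5} {q6,q8,q9,q10}
  V5: {q1,q2,q3,q4,q6,q7,q8,q9,q10}
  V12: {q1,q3,q10} {q5} {q7,q8,q9}
  V13: {q1,q3,q10} {q5} {q8,q9}
  V14: {q5} {q8,q9} {q10}
  V15: {q1,q3,q10} {q4,q7,q8,q9}
  V23: {q1,q2,q3,q6,q8,q9,q10} {q5}
  V24: {q5} {q6,q8,q9,q10}
  V25: {q1,q2,q3,q6,q7,q8,q9,q10}
  V34: {q5} {q6,q8,q9,q10}
  V35: {q1,q2,q3,q6,q8,q9,q10}
  V45: {q6,q8,q9,q10}
  V123: {q1,q3,q10} {q5} {q8,q9}
  V124: {q5} {q8,q9} {q10}
  V125: {q1,q3,q10} {q7,q8,q9}
  V134: {q5} {q8,q9} {q10}
  V135: {q1,q3,q10} {q8,q9}
  V145: {q8,q9} {q10}
  V234: {q5} {q6,q8,q9,q10}
  V235: {q1,q2,q3,q6,q8,q9,q10}
  V245: {q6,q8,q9,q10}
  V345: {q6,q8,q9,q10}
  V1234: {q5} {q8,q9} {q10}
  V1235: {q1,q3,q10} {q8,q9}
  V1245: {q8,q9} {q10}
  V1345: {q8,q9} {q10}
  V2345: {q6,q8,q9,q10}
  V12345: {q8,q9} {q10}
C dims 10,20,20,10; δ0: rk 8, SNF 1^8; δ1: rk 12, SNF 1^12; δ2: rk 8, SNF 1^8
Ȟ^0: (10−8)−0=2 ⇒ Z^2
Ȟ^1: (20−12)−8=0 ⇒ 0
Ȟ^2: (20−8)−12=0 ⇒ 0


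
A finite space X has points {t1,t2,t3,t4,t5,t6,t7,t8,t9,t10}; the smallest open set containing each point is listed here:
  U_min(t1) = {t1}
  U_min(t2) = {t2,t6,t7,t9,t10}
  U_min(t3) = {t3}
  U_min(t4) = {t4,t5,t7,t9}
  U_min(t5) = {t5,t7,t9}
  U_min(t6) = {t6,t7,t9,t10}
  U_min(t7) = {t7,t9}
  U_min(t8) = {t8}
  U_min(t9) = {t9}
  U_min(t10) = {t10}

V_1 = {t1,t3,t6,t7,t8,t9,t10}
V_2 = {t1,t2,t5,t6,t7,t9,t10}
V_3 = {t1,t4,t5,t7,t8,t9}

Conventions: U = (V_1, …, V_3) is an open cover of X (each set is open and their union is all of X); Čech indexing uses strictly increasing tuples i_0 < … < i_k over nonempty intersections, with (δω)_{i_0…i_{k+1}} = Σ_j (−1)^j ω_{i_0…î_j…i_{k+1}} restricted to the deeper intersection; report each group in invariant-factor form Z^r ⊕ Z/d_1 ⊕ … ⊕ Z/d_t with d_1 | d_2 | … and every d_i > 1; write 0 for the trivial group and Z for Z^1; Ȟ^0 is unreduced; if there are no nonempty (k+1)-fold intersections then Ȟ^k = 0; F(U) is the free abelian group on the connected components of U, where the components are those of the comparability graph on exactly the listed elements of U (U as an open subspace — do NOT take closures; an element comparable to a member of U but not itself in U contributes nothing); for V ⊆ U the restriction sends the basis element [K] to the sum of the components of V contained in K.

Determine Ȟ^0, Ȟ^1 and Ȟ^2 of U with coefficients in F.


Ȟ^0 = Z^4, Ȟ^1 = 0 and Ȟ^2 = 0

nerve of the cover:
  V12={t1,t6,t7,t9,t10} V13={t1,t7,t8,t9} V23={t1,t5,t7,t9}
  V123={t1,t7,t9}
components per intersection:
  V1: {t1} {t3} {t6,t7,t9,t10} {t8}
  V2: {t1} {t2,t5,t6,t7,t9,t10}
  V3: {t1} {t4,t5,t7,t9} {t8}
  V12: {t1} {t6,t7,t9,t10}
  V13: {t1} {t7,t9} {t8}
  V23: {t1} {t5,t7,t9}
  V123: {t1} {t7,t9}
C dims 9,7,2; δ0: rk 5, SNF 1^5; δ1: rk 2, SNF 1^2
Ȟ^0 = (9 − 5) − 0 = 4, so Ȟ^0 ≅ Z^4
Ȟ^1 = (7 − 2) − 5 = 0, so Ȟ^1 ≅ 0
Ȟ^2 = (2 − 0) − 2 = 0, so Ȟ^2 ≅ 0


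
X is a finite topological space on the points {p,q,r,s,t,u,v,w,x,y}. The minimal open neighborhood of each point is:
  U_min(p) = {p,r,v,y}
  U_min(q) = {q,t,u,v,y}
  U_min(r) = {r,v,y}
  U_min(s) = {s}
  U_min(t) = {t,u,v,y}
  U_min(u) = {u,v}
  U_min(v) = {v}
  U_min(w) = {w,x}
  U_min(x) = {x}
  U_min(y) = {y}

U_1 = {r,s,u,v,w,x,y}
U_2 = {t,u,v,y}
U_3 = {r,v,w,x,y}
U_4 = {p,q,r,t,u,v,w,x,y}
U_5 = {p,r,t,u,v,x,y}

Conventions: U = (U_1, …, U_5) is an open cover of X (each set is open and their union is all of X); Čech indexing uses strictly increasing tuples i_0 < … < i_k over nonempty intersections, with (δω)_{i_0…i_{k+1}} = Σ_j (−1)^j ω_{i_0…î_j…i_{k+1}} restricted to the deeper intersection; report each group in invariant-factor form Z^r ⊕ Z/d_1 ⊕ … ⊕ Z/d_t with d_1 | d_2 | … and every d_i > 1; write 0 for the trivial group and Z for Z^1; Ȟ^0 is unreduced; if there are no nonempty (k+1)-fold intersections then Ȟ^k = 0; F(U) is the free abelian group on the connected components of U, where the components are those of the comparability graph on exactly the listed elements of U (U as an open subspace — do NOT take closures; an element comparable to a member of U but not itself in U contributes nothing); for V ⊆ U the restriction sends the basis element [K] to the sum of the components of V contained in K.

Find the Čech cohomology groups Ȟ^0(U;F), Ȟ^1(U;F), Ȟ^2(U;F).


nerve simplices:
  U12={u,v,y} U13={r,v,w,x,y} U14={r,u,v,w,x,y} U15={r,u,v,x,y} U23={v,y} U24={t,u,v,y} U25={t,u,v,y} U34={r,v,w,x,y} U35={r,v,x,y} U45={p,r,t,u,v,x,y}
  U123={v,y} U124={u,v,y} U125={u,v,y} U134={r,v,w,x,y} U135={r,v,x,y} U145={r,u,v,x,y} U234={v,y} U235={v,y} U245={t,u,v,y} U345={r,v,x,y}
  U1234={v,y} U1235={v,y} U1245={u,v,y} U1345={r,v,x,y} U2345={v,y}
  U12345={v,y}
components per intersection:
  U1: {r,u,v,y} {s} {w,x}
  U2: {t,u,v,y}
  U3: {r,v,y} {w,x}
  U4: {p,q,r,t,u,v,y} {w,x}
  U5: {p,r,t,u,v,y} {x}
  U12: {u,v} {y}
  U13: {r,v,y} {w,x}
  U14: {r,u,v,y} {w,x}
  U15: {r,u,v,y} {x}
  U23: {v} {y}
  U24: {t,u,v,y}
  U25: {t,u,v,y}
  U34: {r,v,y} {w,x}
  U35: {r,v,y} {x}
  U45: {p,r,t,u,v,y} {x}
  U123: {v} {y}
  U124: {u,v} {y}
  U125: {u,v} {y}
  U134: {r,v,y} {w,x}
  U135: {r,v,y} {x}
  U145: {r,u,v,y} {x}
  U234: {v} {y}
  U235: {v} {y}
  U245: {t,u,v,y}
  U345: {r,v,y} {x}
  U1234: {v} {y}
  U1235: {v} {y}
  U1245: {u,v} {y}
  U1345: {r,v,y} {x}
  U2345: {v} {y}
  U12345: {v} {y}
C dims 10,18,19,10; δ0: rk 7, SNF 1^7; δ1: rk 11, SNF 1^11; δ2: rk 8, SNF 1^8
degree 0: 10−7−0 = 3 → Ȟ^0 ≅ Z^3
degree 1: 18−11−7 = 0 → Ȟ^1 ≅ 0
degree 2: 19−8−11 = 0 → Ȟ^2 ≅ 0

Ȟ^0 ≅ Z^3, Ȟ^1 ≅ 0, Ȟ^2 ≅ 0


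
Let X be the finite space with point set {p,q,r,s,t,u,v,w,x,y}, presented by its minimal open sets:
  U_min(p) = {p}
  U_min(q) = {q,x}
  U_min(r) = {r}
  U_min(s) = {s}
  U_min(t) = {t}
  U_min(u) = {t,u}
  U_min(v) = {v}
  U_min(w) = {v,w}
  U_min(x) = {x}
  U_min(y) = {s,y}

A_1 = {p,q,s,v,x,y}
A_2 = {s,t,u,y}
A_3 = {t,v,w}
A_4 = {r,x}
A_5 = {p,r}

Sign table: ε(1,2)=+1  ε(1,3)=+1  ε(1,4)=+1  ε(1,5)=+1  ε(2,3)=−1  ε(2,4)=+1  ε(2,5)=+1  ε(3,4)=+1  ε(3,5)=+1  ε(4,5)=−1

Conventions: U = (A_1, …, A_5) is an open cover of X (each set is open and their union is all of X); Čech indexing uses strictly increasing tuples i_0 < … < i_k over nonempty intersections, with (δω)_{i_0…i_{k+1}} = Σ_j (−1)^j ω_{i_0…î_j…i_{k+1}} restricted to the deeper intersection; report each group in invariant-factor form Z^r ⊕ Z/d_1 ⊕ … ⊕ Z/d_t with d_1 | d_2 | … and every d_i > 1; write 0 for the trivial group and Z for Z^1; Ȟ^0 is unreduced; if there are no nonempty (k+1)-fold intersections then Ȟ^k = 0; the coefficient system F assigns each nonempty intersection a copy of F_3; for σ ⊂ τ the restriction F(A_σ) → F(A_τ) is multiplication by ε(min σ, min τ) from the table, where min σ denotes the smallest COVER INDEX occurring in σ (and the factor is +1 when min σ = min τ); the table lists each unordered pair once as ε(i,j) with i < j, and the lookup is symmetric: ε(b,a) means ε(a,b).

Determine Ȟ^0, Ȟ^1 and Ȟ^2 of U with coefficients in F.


Ȟ^0 ≅ 0, Ȟ^1 ≅ Z/3, Ȟ^2 ≅ 0

nonempty overlaps:
  A12={s,y} A13={v} A14={x} A15={p} A23={t} A45={r}
C dims 5,6; δ0: rk_F3 5
degree 0: 5−5−0 = 0 → Ȟ^0 ≅ 0
degree 1: 6−0−5 = 1 → Ȟ^1 ≅ Z/3
degree 2: 0−0−0 = 0 → Ȟ^2 ≅ 0


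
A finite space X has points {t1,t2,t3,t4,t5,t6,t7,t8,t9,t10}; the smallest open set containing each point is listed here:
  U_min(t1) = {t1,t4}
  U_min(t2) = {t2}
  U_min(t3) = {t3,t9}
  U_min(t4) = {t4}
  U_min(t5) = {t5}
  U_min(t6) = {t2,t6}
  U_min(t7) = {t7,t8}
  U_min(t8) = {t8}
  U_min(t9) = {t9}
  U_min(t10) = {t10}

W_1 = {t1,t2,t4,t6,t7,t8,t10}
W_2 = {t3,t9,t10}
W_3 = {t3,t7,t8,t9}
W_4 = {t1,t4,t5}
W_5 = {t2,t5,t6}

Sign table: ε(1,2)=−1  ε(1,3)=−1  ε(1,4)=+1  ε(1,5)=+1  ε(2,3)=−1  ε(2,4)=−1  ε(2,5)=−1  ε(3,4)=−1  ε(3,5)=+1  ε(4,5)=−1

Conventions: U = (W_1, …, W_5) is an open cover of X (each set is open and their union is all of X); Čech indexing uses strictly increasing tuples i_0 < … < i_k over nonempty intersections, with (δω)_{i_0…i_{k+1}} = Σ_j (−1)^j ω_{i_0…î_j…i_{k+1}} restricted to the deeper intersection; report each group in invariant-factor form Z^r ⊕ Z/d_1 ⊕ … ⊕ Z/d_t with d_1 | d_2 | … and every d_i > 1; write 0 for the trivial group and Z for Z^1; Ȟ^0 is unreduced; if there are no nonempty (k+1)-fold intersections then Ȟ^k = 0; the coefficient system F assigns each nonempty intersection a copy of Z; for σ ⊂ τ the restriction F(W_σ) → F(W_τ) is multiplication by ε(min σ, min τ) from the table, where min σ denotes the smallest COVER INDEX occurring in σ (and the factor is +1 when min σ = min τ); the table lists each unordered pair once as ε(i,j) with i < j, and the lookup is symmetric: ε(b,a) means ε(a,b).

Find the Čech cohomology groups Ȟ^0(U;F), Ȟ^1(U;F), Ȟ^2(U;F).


nerve of the cover:
  W12={t10} W13={t7,t8} W14={t1,t4} W15={t2,t6} W23={t3,t9} W45={t5}
C dims 5,6; δ0: rk 5, SNF 1^4·2
Ȟ^0 = (5 − 5) − 0 = 0, so Ȟ^0 ≅ 0
Ȟ^1 = (6 − 0) − 5 = 1 plus torsion [2], so Ȟ^1 ≅ Z ⊕ Z/2
Ȟ^2 = (0 − 0) − 0 = 0, so Ȟ^2 ≅ 0

Ȟ^0(U;F) ≅ 0,  Ȟ^1(U;F) ≅ Z ⊕ Z/2,  Ȟ^2(U;F) ≅ 0


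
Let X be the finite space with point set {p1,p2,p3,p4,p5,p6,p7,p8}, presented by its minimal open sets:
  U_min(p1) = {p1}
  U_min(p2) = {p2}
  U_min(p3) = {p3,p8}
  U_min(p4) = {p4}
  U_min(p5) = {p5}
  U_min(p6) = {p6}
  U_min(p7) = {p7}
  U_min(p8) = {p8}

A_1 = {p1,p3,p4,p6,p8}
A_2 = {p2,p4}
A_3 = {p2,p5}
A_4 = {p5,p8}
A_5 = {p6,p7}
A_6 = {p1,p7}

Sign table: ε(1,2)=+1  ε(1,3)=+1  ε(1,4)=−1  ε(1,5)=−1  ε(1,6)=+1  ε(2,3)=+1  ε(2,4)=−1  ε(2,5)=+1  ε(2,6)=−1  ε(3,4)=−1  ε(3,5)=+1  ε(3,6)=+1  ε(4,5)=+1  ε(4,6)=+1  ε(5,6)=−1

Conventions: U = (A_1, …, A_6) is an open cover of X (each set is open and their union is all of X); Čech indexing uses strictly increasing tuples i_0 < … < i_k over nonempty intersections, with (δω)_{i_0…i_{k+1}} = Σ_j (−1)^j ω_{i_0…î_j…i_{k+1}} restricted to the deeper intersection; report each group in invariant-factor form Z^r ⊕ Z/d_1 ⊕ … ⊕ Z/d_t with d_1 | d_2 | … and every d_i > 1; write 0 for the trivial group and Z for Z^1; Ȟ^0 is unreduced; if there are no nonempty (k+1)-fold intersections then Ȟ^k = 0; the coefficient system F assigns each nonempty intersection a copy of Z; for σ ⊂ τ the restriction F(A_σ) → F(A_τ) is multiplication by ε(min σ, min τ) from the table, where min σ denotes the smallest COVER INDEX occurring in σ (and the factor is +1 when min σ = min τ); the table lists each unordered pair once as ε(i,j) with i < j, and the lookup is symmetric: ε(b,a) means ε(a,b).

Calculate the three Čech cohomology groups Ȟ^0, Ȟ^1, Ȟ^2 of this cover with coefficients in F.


Ȟ^0(U;F) ≅ Z; Ȟ^1(U;F) ≅ Z^2; Ȟ^2(U;F) ≅ 0

intersection data:
  A12={p4} A14={p8} A15={p6} A16={p1} A23={p2} A34={p5} A56={p7}
C dims 6,7; δ0: rk 5, SNF 1^5
Ȟ^0 = (6 − 5) − 0 = 1, so Ȟ^0 ≅ Z
Ȟ^1 = (7 − 0) − 5 = 2, so Ȟ^1 ≅ Z^2
Ȟ^2 = (0 − 0) − 0 = 0, so Ȟ^2 ≅ 0


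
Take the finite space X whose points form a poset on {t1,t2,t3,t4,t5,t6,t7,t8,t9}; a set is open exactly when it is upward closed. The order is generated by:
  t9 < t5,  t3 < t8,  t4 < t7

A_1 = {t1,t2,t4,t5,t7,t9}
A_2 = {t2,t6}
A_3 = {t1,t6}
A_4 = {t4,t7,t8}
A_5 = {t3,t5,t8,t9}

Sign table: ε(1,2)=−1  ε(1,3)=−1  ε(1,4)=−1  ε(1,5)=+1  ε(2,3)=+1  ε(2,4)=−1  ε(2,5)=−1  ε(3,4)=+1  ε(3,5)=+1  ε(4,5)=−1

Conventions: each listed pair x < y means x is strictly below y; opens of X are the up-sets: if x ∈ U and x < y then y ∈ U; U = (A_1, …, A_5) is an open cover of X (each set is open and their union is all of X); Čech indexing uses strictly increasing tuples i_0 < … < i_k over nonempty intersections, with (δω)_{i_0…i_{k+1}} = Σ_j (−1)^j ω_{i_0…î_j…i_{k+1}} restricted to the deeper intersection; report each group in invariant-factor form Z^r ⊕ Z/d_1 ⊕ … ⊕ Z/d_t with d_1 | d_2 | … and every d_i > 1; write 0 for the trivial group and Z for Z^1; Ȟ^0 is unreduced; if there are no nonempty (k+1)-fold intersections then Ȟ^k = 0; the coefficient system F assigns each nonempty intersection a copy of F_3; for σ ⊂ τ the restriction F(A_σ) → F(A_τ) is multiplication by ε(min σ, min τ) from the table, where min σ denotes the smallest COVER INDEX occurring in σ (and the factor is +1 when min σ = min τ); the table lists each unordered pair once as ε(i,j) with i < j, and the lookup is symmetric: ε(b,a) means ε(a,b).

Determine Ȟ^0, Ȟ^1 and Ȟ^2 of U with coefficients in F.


nerve simplices:
  A12={t2} A13={t1} A14={t4,t7} A15={t5,t9} A23={t6} A45={t8}
C dims 5,6; δ0: rk_F3 4
degree 0: 5−4−0 = 1 → Ȟ^0 ≅ Z/3
degree 1: 6−0−4 = 2 → Ȟ^1 ≅ Z/3 ⊕ Z/3
degree 2: 0−0−0 = 0 → Ȟ^2 ≅ 0

Ȟ^0(U;F) ≅ Z/3, Ȟ^1(U;F) ≅ Z/3 ⊕ Z/3 and Ȟ^2(U;F) ≅ 0


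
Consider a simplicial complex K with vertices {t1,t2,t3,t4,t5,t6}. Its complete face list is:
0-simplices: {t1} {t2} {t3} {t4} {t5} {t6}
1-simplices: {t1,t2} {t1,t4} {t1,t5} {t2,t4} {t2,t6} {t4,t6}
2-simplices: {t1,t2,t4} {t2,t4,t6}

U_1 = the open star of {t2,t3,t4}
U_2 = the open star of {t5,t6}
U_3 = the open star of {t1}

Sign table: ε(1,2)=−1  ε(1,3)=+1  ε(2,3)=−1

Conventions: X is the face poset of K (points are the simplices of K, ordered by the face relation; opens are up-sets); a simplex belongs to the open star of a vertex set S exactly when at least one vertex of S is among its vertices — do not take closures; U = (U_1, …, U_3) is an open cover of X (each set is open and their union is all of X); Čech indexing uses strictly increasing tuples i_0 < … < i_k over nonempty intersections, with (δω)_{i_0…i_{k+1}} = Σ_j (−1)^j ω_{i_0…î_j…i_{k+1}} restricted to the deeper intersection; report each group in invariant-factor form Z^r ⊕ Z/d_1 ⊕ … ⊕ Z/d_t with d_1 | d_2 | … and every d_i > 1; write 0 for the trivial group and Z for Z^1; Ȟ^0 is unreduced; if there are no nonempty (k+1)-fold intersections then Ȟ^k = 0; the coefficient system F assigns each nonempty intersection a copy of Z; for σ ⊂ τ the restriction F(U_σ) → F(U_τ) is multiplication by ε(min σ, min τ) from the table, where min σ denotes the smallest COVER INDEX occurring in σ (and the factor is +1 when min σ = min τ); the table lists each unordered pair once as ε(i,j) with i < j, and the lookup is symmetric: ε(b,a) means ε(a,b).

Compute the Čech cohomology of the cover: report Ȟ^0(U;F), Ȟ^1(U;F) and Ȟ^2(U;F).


Ȟ^0 = Z; Ȟ^1 = Z; Ȟ^2 = 0

nerve simplices:
  U1={{t2},{t3},{t4},{t1,t2},{t1,t4},{t2,t4},{t2,t6},{t4,t6},{t1,t2,t4},{t2,t4,t6}} U2={{t5},{t6},{t1,t5},{t2,t6},{t4,t6},{t2,t4,t6}} U3={{t1},{t1,t2},{t1,t4},{t1,t5},{t1,t2,t4}}
  U12={{t2,t6},{t4,t6},{t2,t4,t6}} U13={{t1,t2},{t1,t4},{t1,t2,t4}} U23={{t1,t5}}
C dims 3,3; δ0: rk 2, SNF 1^2
degree 0: 3−2−0 = 1 → Ȟ^0 ≅ Z
degree 1: 3−0−2 = 1 → Ȟ^1 ≅ Z
degree 2: 0−0−0 = 0 → Ȟ^2 ≅ 0


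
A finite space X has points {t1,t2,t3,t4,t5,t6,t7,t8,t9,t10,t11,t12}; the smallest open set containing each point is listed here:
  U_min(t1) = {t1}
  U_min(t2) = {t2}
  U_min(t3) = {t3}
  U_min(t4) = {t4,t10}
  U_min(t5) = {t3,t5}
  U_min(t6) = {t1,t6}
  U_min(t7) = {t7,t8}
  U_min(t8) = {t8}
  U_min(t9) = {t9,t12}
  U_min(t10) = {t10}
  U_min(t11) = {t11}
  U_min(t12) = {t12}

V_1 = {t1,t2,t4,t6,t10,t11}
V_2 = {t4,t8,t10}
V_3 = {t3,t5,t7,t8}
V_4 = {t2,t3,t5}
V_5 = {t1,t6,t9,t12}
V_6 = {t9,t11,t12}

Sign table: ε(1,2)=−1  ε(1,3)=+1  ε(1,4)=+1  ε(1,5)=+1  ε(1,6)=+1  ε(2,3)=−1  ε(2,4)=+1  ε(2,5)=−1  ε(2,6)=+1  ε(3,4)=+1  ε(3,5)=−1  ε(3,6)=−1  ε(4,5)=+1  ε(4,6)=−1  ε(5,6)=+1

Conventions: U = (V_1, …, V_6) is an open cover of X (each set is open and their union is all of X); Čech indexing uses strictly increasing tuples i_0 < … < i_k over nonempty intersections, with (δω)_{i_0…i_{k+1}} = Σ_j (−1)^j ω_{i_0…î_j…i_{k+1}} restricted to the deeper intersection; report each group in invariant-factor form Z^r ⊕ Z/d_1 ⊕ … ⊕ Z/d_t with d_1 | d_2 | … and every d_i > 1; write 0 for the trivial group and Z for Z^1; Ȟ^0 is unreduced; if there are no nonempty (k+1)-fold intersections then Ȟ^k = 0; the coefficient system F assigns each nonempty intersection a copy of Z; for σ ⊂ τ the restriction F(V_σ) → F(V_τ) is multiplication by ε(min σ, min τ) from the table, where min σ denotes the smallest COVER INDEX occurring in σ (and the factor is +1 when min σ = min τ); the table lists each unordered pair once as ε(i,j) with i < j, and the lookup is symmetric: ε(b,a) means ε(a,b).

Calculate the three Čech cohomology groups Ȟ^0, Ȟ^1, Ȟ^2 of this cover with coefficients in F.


nerve of the cover:
  V12={t4,t10} V14={t2} V15={t1,t6} V16={t11} V23={t8} V34={t3,t5} V56={t9,t12}
C dims 6,7; δ0: rk 5, SNF 1^5
Ȟ^0 = (6 − 5) − 0 = 1, so Ȟ^0 ≅ Z
Ȟ^1 = (7 − 0) − 5 = 2, so Ȟ^1 ≅ Z^2
Ȟ^2 = (0 − 0) − 0 = 0, so Ȟ^2 ≅ 0

Ȟ^0(U;F) ≅ Z, Ȟ^1(U;F) ≅ Z^2 and Ȟ^2(U;F) ≅ 0


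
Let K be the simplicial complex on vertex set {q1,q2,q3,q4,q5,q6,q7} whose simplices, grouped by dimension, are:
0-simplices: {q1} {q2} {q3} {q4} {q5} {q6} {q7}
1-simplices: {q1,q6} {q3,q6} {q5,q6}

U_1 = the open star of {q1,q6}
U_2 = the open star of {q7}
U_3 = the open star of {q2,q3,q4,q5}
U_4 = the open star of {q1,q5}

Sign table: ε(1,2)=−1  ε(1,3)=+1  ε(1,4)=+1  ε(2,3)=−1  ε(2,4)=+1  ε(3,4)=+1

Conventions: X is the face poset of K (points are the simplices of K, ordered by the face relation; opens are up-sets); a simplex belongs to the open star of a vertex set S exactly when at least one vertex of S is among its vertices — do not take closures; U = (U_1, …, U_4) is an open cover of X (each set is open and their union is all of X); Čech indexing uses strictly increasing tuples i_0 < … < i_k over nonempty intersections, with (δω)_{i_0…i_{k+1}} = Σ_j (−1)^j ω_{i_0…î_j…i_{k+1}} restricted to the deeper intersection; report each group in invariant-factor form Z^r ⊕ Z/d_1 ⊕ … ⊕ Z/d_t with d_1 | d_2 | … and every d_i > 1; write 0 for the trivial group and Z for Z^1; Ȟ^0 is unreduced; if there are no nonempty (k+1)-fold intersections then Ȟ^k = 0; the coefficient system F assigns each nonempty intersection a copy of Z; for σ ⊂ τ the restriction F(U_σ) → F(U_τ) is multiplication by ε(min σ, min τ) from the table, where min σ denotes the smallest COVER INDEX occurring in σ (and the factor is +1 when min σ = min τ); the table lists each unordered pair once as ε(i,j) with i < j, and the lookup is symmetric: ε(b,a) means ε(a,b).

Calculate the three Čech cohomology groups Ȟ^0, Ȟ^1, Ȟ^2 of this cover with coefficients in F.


nonempty intersections:
  U1={{q1},{q6},{q1,q6},{q3,q6},{q5,q6}} U2={{q7}} U3={{q2},{q3},{q4},{q5},{q3,q6},{q5,q6}} U4={{q1},{q5},{q1,q6},{q5,q6}}
  U13={{q3,q6},{q5,q6}} U14={{q1},{q1,q6},{q5,q6}} U34={{q5},{q5,q6}}
  U134={{q5,q6}}
C dims 4,3,1; δ0: rk 2, SNF 1^2; δ1: rk 1, SNF 1^1
Ȟ^0: (4−2)−0=2 ⇒ Z^2
Ȟ^1: (3−1)−2=0 ⇒ 0
Ȟ^2: (1−0)−1=0 ⇒ 0

Ȟ^0 ≅ Z^2, Ȟ^1 ≅ 0, Ȟ^2 ≅ 0


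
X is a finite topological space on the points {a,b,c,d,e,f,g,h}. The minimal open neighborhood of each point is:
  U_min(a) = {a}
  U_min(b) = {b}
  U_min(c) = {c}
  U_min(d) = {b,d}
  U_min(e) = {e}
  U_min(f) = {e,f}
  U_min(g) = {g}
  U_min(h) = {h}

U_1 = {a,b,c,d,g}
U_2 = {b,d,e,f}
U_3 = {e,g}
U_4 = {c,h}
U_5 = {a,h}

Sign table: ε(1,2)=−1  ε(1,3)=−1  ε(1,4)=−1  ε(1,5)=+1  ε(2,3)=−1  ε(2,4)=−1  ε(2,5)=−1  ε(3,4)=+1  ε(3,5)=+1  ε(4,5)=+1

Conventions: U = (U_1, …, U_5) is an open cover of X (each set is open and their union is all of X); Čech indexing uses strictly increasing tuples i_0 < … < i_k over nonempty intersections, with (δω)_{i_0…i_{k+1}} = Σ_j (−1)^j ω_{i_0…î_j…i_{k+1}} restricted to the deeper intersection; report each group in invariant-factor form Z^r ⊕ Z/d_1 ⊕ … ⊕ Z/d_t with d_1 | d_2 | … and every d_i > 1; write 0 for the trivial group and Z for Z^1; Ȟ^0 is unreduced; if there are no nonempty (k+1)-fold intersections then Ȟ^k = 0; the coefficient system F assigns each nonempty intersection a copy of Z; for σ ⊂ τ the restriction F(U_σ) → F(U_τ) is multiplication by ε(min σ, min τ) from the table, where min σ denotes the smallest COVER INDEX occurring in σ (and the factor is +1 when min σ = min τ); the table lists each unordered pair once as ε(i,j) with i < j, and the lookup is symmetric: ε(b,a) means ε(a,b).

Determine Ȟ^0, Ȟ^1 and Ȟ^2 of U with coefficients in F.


Ȟ^0 ≅ 0, Ȟ^1 ≅ Z ⊕ Z/2 and Ȟ^2 ≅ 0

intersection data:
  U12={b,d} U13={g} U14={c} U15={a} U23={e} U45={h}
C dims 5,6; δ0: rk 5, SNF 1^4·2
Ȟ^0 = (5 − 5) − 0 = 0, so Ȟ^0 ≅ 0
Ȟ^1 = (6 − 0) − 5 = 1 plus torsion [2], so Ȟ^1 ≅ Z ⊕ Z/2
Ȟ^2 = (0 − 0) − 0 = 0, so Ȟ^2 ≅ 0


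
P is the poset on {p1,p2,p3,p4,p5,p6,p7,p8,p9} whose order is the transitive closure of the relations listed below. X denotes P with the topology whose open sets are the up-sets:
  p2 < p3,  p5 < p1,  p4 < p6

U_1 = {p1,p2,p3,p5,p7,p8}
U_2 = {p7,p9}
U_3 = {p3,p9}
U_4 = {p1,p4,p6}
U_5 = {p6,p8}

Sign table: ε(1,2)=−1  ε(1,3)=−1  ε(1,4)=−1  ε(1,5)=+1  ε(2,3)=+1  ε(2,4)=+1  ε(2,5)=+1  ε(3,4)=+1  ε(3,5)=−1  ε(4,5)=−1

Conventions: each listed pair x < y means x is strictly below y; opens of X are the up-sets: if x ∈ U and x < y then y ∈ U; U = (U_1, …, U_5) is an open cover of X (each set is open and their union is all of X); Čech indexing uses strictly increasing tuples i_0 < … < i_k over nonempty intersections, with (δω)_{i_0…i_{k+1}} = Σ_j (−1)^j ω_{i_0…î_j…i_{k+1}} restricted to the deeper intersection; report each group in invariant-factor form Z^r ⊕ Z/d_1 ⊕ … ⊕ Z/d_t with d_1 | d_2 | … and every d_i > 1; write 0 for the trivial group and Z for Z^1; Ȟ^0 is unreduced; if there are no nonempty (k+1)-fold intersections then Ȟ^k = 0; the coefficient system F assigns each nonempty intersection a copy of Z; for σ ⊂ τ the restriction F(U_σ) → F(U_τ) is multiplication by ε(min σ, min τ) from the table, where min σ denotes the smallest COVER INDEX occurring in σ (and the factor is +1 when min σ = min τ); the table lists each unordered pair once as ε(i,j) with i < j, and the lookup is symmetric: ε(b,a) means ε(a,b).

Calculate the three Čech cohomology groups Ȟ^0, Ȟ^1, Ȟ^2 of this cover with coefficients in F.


Ȟ^0 = Z, Ȟ^1 = Z^2 and Ȟ^2 = 0

nonempty overlaps:
  U12={p7} U13={p3} U14={p1} U15={p8} U23={p9} U45={p6}
C dims 5,6; δ0: rk 4, SNF 1^4
degree 0: 5−4−0 = 1 → Ȟ^0 ≅ Z
degree 1: 6−0−4 = 2 → Ȟ^1 ≅ Z^2
degree 2: 0−0−0 = 0 → Ȟ^2 ≅ 0


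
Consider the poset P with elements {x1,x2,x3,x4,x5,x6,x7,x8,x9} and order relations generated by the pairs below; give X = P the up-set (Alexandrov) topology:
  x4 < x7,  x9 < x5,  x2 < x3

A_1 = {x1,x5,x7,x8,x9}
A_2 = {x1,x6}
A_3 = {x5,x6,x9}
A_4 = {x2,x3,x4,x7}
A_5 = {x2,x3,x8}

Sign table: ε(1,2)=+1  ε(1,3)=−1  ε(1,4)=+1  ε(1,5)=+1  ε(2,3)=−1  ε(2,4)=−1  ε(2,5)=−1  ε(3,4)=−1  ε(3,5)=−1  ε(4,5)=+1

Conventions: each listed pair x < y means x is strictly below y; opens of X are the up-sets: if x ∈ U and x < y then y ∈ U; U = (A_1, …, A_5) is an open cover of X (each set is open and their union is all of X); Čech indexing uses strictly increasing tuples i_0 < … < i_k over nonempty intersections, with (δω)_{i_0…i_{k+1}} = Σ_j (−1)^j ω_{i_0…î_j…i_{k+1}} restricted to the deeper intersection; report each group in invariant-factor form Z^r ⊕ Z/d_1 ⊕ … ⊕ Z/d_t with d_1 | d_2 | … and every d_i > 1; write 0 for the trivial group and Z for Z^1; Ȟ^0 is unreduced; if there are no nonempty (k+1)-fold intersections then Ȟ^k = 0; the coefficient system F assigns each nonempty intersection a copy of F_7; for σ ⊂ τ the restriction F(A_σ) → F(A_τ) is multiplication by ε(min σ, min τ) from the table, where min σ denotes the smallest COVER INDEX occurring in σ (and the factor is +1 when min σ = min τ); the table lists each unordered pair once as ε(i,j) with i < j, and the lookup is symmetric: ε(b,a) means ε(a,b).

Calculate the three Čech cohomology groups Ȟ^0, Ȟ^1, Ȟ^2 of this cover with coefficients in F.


nonempty overlaps:
  A12={x1} A13={x5,x9} A14={x7} A15={x8} A23={x6} A45={x2,x3}
C dims 5,6; δ0: rk_F7 4
degree 0: 5−4−0 = 1 → Ȟ^0 ≅ Z/7
degree 1: 6−0−4 = 2 → Ȟ^1 ≅ Z/7 ⊕ Z/7
degree 2: 0−0−0 = 0 → Ȟ^2 ≅ 0

Ȟ^0(U;F) ≅ Z/7,  Ȟ^1(U;F) ≅ Z/7 ⊕ Z/7,  Ȟ^2(U;F) ≅ 0


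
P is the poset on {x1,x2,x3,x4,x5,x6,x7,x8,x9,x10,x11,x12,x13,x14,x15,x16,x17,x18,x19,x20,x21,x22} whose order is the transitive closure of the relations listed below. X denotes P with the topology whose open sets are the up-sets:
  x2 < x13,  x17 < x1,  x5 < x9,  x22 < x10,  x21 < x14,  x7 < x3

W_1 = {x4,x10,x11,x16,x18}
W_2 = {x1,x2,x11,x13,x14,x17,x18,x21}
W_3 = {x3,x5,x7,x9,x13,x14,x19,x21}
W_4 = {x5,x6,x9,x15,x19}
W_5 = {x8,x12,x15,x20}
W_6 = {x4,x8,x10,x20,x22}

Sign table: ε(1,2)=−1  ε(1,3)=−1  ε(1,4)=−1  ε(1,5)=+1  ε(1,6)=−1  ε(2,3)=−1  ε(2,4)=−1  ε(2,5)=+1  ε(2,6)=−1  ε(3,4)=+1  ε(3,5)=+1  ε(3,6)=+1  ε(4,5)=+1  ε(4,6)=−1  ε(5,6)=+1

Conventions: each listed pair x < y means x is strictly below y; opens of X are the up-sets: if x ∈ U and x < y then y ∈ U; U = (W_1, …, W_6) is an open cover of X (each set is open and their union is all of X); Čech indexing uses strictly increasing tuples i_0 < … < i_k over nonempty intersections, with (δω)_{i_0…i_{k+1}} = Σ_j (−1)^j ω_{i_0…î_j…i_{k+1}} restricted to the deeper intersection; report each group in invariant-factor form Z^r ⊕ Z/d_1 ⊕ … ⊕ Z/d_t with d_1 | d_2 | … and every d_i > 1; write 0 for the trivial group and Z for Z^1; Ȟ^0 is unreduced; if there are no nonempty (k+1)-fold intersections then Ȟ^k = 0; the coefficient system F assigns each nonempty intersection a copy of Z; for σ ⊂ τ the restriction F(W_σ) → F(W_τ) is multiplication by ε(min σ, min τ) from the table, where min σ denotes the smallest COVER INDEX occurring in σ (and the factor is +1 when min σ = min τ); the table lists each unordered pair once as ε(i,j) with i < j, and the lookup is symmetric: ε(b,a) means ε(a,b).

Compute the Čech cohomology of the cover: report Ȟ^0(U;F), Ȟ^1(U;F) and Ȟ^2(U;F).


Ȟ^0 ≅ 0, Ȟ^1 ≅ Z/2, Ȟ^2 ≅ 0

nonempty overlaps:
  W12={x11,x18} W16={x4,x10} W23={x13,x14,x21} W34={x5,x9,x19} W45={x15} W56={x8,x20}
C dims 6,6; δ0: rk 6, SNF 1^5·2
degree 0: 6−6−0 = 0 → Ȟ^0 ≅ 0
degree 1: 6−0−6 = 0 plus torsion [2] → Ȟ^1 ≅ Z/2
degree 2: 0−0−0 = 0 → Ȟ^2 ≅ 0


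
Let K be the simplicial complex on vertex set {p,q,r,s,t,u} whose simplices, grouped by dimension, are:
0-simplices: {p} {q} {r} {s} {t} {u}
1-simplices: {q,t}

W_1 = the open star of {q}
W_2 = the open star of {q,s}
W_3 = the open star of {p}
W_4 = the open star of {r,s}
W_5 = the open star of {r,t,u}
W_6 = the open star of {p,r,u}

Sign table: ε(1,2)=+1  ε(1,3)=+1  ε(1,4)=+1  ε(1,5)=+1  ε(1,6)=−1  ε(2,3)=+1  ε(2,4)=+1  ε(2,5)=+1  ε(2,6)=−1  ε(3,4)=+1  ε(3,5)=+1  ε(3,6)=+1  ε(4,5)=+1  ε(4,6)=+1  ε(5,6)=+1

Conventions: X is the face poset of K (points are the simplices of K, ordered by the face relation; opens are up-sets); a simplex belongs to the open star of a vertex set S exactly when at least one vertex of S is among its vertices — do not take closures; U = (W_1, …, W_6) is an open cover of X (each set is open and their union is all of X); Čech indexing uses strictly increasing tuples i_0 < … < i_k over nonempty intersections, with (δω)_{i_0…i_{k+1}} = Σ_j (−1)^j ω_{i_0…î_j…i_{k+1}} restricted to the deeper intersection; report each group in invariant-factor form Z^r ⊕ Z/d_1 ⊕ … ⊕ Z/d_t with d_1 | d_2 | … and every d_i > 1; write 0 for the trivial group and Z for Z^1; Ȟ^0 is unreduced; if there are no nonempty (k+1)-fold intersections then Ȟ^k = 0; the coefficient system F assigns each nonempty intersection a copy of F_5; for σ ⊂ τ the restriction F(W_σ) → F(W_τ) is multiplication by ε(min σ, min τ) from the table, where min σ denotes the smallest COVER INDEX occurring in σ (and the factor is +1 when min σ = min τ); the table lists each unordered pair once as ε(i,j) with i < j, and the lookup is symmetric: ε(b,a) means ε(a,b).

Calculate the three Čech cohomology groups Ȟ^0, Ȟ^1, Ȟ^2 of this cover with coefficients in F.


cover nerve:
  W1={{q},{q,t}} W2={{q},{s},{q,t}} W3={{p}} W4={{r},{s}} W5={{r},{t},{u},{q,t}} W6={{p},{r},{u}}
  W12={{q},{q,t}} W15={{q,t}} W24={{s}} W25={{q,t}} W36={{p}} W45={{r}} W46={{r}} W56={{r},{u}}
  W125={{q,t}} W456={{r}}
C dims 6,8,2; δ0: rk_F5 5; δ1: rk_F5 2
Ȟ^0: (6−5)−0=1 ⇒ Z/5
Ȟ^1: (8−2)−5=1 ⇒ Z/5
Ȟ^2: (2−0)−2=0 ⇒ 0

Ȟ^0 = Z/5, Ȟ^1 = Z/5 and Ȟ^2 = 0


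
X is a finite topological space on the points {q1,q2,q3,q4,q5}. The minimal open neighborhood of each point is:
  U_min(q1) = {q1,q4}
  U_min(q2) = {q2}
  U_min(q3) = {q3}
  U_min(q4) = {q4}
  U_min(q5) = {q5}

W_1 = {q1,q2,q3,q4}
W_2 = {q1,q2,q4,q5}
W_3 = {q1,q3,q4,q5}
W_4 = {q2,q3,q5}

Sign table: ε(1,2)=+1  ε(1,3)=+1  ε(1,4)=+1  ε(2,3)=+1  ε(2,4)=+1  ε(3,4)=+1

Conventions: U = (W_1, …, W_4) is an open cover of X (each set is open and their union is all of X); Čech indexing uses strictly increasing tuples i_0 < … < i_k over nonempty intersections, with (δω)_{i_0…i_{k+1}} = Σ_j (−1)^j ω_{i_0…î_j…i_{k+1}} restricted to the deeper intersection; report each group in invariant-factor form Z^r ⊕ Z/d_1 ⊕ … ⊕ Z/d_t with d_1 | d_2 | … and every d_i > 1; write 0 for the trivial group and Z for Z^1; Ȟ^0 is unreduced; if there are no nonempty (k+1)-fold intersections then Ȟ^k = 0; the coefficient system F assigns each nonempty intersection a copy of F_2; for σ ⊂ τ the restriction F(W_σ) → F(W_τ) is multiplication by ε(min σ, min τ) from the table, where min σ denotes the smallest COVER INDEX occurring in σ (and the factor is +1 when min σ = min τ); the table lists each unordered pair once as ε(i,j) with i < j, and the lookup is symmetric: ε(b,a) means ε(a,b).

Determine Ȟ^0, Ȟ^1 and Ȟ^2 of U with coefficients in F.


Ȟ^0 ≅ Z/2; Ȟ^1 ≅ 0; Ȟ^2 ≅ Z/2

nerve of the cover:
  W12={q1,q2,q4} W13={q1,q3,q4} W14={q2,q3} W23={q1,q4,q5} W24={q2,q5} W34={q3,q5}
  W123={q1,q4} W124={q2} W134={q3} W234={q5}
C dims 4,6,4; δ0: rk_F2 3; δ1: rk_F2 3
Ȟ^0 = (4 − 3) − 0 = 1, so Ȟ^0 ≅ Z/2
Ȟ^1 = (6 − 3) − 3 = 0, so Ȟ^1 ≅ 0
Ȟ^2 = (4 − 0) − 3 = 1, so Ȟ^2 ≅ Z/2


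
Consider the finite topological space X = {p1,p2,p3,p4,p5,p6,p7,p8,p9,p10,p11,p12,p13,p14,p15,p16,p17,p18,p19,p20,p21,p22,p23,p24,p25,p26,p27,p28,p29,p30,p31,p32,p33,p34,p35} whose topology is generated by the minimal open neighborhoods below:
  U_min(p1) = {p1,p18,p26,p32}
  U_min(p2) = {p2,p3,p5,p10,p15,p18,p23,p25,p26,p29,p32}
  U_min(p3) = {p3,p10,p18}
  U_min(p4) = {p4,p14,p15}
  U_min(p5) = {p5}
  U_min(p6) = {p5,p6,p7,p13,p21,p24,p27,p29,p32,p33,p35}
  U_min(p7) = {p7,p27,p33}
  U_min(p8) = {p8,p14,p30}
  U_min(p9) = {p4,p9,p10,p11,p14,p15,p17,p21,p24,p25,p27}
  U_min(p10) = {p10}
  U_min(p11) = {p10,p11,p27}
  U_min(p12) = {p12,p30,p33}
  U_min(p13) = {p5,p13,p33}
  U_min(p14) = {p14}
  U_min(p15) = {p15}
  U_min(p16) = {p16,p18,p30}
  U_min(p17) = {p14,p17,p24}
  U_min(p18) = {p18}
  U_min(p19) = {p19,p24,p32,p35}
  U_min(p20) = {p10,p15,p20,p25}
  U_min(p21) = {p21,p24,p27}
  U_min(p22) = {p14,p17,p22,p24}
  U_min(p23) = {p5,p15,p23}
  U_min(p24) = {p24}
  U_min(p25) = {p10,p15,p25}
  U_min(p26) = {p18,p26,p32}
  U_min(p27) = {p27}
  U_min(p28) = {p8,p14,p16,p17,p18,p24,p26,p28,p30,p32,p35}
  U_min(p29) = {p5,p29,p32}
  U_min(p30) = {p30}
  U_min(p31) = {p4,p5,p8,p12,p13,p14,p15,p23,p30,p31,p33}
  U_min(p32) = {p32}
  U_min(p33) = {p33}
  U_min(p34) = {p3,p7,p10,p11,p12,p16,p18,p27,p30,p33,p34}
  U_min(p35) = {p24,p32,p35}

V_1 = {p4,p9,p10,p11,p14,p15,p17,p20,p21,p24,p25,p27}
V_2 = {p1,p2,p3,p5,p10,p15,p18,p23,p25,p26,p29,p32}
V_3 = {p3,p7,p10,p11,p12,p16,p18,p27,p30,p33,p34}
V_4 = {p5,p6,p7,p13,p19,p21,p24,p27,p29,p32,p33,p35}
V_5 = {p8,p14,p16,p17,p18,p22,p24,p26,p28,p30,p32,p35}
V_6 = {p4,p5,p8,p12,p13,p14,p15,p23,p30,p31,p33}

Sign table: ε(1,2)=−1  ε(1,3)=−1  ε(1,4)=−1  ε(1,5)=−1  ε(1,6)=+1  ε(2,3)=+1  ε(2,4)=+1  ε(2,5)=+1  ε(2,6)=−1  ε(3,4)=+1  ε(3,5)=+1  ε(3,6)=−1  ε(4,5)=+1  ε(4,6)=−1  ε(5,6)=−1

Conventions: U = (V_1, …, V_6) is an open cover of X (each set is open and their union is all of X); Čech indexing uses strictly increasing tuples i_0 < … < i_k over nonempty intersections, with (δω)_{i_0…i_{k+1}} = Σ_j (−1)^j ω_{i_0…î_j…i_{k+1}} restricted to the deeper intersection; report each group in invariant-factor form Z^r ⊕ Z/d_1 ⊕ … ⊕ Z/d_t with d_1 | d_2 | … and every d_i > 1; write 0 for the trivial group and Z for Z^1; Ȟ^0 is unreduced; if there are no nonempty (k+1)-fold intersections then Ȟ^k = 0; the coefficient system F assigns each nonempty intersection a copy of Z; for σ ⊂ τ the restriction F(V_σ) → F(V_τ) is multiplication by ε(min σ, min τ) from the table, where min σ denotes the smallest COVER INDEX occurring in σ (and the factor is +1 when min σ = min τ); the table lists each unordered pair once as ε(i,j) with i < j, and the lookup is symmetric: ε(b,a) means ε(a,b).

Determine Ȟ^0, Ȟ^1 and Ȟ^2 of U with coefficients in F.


cover nerve:
  V12={p10,p15,p25} V13={p10,p11,p27} V14={p21,p24,p27} V15={p14,p17,p24} V16={p4,p14,p15} V23={p3,p10,p18} V24={p5,p29,p32} V25={p18,p26,p32} V26={p5,p15,p23} V34={p7,p27,p33} V35={p16,p18,p30} V36={p12,p30,p33} V45={p24,p32,p35} V46={p5,p13,p33} V56={p8,p14,p30}
  V123={p10} V126={p15} V134={p27} V145={p24} V156={p14} V235={p18} V245={p32} V246={p5} V346={p33} V356={p30}
C dims 6,15,10; δ0: rk 5, SNF 1^5; δ1: rk 10, SNF 1^9·2
Ȟ^0: (6−5)−0=1 ⇒ Z
Ȟ^1: (15−10)−5=0 ⇒ 0
Ȟ^2: (10−0)−10=0 plus torsion [2] ⇒ Z/2

Ȟ^0(U;F) ≅ Z, Ȟ^1(U;F) ≅ 0, Ȟ^2(U;F) ≅ Z/2


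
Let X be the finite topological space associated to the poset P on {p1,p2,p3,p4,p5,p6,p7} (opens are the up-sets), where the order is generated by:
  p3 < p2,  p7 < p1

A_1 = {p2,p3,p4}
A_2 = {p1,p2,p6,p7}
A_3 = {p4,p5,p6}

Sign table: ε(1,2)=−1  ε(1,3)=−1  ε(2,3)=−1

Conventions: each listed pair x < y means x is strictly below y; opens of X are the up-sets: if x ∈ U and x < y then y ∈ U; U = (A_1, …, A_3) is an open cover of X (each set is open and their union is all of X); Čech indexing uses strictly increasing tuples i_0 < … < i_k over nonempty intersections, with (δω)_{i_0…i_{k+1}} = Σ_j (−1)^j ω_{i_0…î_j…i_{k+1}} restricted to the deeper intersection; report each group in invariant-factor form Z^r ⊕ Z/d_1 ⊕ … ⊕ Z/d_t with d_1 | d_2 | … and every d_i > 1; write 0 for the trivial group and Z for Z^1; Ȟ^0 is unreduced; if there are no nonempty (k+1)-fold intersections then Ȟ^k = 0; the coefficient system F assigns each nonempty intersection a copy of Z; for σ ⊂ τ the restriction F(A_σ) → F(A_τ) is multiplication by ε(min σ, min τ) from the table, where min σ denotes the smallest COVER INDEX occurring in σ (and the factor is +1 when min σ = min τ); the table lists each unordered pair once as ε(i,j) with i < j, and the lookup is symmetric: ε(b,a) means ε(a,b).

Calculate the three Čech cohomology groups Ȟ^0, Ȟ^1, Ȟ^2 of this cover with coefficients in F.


Ȟ^0 ≅ 0; Ȟ^1 ≅ Z/2; Ȟ^2 ≅ 0

cover nerve:
  A12={p2} A13={p4} A23={p6}
C dims 3,3; δ0: rk 3, SNF 1^2·2
Ȟ^0: (3−3)−0=0 ⇒ 0
Ȟ^1: (3−0)−3=0 plus torsion [2] ⇒ Z/2
Ȟ^2: (0−0)−0=0 ⇒ 0
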